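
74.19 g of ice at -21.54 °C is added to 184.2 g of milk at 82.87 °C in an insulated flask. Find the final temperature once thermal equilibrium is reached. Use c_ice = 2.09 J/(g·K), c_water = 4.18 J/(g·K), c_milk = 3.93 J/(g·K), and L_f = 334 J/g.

T_f ≈ 30.8 °C

Net heat exchanged in the isolated system is zero:
warm ice to 0 °C: 74.19·2.09·(0 − (-21.54)) = 3339.9; fusion: m_ice L_f = 74.19·334 = 24779; warm the meltwater: 310.11 T; milk cools: 184.2·3.93·(T − 82.87) = 723.91(T − 82.87)
1034 T = 59990 − 28119 = 31871
T ≈ 30.82 °C — above 0 °C, consistent with complete melting.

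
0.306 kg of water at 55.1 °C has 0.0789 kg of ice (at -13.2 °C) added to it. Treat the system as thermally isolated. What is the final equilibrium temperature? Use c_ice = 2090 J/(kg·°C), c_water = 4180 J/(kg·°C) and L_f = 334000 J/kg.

Energy balance with sensible and latent terms:
ice -13.2→0 °C: 0.0789×2090×13.2 = 2176.7; latent heat to melt: 0.0789×334000 = 26353; warm the meltwater: 329.8 T; water: 1279.1(T − 55.1)
1608.9 T = 70477 − 28529 = 41948
T ≈ 26.07 °C (positive, so assuming full melt was valid).

T_f ≈ 26.1 °C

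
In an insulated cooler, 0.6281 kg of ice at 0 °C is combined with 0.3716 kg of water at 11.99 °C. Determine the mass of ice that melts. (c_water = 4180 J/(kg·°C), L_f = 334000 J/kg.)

Water can give up m c ΔT = 0.3716×4180×11.99 = 18624 J before reaching 0 °C.
To melt every bit of ice: 0.6281×334000 = 209785 J.
Since 18624 < 209785 J, not all the ice melts; equilibrium is at 0 °C.
Mass melted = 18624/334000 ≈ 0.05576 kg.

m_melted ≈ 0.0558 kg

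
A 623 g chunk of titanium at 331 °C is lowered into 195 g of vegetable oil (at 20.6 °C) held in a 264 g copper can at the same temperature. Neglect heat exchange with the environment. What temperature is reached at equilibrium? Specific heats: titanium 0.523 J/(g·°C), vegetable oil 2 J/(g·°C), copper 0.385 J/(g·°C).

T_f ≈ 144.3 °C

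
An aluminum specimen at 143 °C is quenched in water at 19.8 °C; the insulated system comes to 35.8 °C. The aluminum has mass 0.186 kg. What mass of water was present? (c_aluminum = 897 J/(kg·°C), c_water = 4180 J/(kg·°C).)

|Q_aluminum| = |Q_water|:
0.186×897×(143 − 35.8) = m×4180×(35.8 − 19.8)
66880 m = 17885  ⇒  m ≈ 0.2674 kg

m ≈ 0.267 kg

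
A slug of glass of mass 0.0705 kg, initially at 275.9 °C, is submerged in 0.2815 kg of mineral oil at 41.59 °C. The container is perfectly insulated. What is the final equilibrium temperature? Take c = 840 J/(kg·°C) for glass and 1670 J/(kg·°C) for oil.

T_f ≈ 67.8 °C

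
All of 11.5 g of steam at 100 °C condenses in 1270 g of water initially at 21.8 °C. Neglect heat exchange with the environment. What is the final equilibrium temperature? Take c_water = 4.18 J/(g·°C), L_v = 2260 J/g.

Let T be the final temperature. ΣQ_i = 0:
condense steam: −11.5×2260 = −25990; condensed water 100 °C→T: 48.07(T − 100); original water: 5308.6(T − 21.8)
5356.7 T = 25990 + 4807 + 115727 = 146524
T ≈ 27.35 °C, under the boiling point, so the assumption holds.

T_f ≈ 27.4 °C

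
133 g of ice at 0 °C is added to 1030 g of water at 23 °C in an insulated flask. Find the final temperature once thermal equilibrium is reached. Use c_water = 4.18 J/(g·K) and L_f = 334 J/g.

Heat gained plus heat lost sum to zero:
fusion: m_ice L_f = 133×334 = 44422
  meltwater 0→T: 133×4.18×T = 555.94 T
  water: 4305.4(T − 23)
4861.3 T = 99024 − 44422 = 54602
T ≈ 11.23 °C (positive, so assuming full melt was valid).

T_f ≈ 11.2 °C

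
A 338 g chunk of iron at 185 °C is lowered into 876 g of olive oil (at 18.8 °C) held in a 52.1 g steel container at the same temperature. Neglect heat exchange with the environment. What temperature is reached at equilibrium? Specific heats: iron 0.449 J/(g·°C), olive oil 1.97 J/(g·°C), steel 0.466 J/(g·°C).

T_f ≈ 32.1 °C

Energy conservation, ΣQ = 0:
338*0.449*(T − 185) + 876*1.97*(T − 18.8) + 52.1*0.466*(T − 18.8) = 0
1901.8 T = 60976
T = 60976 / 1901.8 = 32.1 °C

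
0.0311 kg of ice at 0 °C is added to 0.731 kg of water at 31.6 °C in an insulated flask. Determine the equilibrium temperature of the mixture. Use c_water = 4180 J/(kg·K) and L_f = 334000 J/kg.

T_f ≈ 27.0 °C

Net heat exchanged in the isolated system is zero:
fusion: m_ice L_f = 0.0311×334000 = 10387
  warm the meltwater: 130 T
  water cools: 0.731×4180×(T − 31.6) = 3055.6(T − 31.6)
3185.6 T = 96556 − 10387 = 86169
T ≈ 27.05 °C. Since T > 0 °C, the all-ice-melts assumption holds.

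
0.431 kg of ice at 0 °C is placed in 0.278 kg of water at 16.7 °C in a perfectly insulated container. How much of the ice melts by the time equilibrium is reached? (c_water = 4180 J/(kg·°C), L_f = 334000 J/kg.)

m_melted ≈ 0.0581 kg

Heat available from the water dropping to 0 °C: 0.278·4180·16.7 = 19406 J.
Fully melting the ice requires m_ice L_f = 0.431·334000 = 143954 J.
19406 J < 143954 J, so only part of the ice melts and the system sits at 0 °C.
Mass melted = 19406/334000 ≈ 0.0581 kg.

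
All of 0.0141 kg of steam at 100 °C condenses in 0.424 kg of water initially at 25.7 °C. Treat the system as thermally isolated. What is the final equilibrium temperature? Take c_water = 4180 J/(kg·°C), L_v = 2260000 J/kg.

T_f ≈ 45.5 °C

Net heat exchanged in the isolated system is zero:
condense steam: −0.0141·2260000 = −31866; condensed water 100 °C→T: 58.94(T − 100); water warms: 0.424·4180·(T − 25.7) = 1772.3(T − 25.7)
1831.3 T = 31866 + 5893.8 + 45549 = 83308
T ≈ 45.49 °C, under the boiling point, so the assumption holds.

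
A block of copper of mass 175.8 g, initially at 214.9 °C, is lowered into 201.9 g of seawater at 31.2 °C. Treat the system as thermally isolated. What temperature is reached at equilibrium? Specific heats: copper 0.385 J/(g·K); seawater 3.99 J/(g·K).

Set heat shed by the hot body equal to heat absorbed by the cold body:
175.8·0.385·(214.9 − T) = 201.9·3.99·(T − 31.2)
67.68(214.9 − T) = 805.58(T − 31.2)
873.26 T = 39679  ⇒  T ≈ 45.44 °C

T_f ≈ 45.4 °C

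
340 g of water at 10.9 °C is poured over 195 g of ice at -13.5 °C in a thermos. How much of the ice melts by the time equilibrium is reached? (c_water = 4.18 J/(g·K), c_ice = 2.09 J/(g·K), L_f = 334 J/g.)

m_melted ≈ 29.9 g

Water can give up m c ΔT = 340·4.18·10.9 = 15491 J before reaching 0 °C.
Of that, 195·2.09·13.5 = 5501.9 J goes to bring the ice to 0 °C, leaving 9989.2 J.
Fully melting the ice requires m_ice L_f = 195·334 = 65130 J.
That's not enough to melt it all — equilibrium is at 0 °C with ice remaining.
m_melt = 9989.2 / L_f = 29.91 g.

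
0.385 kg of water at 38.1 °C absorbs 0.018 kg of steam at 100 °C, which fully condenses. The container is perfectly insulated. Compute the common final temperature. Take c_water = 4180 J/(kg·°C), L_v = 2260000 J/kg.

T_f ≈ 65.0 °C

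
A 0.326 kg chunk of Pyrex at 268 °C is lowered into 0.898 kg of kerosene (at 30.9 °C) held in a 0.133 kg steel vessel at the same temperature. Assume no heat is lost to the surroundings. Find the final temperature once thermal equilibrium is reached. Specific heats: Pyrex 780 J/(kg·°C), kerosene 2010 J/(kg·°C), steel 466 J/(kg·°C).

T_f ≈ 59.3 °C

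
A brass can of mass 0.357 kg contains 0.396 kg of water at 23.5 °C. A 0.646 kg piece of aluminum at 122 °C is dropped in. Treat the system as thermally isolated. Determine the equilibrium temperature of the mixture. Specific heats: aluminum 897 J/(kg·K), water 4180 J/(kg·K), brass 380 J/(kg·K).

Conservation of energy gives ΣQ = 0:
0.646*897*(T − 122) + 0.396*4180*(T − 23.5) + 0.357*380*(T − 23.5) = 0
579.46(T − 122) + 1655.3(T − 23.5) + 135.66(T − 23.5) = 0
2370.4 T = 112781
T = 112781/2370.4 ≈ 47.58 °C

T_f ≈ 47.6 °C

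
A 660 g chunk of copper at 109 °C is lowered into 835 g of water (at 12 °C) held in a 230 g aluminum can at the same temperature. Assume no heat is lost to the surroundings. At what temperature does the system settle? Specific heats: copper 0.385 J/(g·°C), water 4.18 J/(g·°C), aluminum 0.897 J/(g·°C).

Setting the total heat transfer to zero:
660*0.385*(T − 109) + 835*4.18*(T − 12) + 230*0.897*(T − 12) = 0
254.1(T − 109) + 3490.3(T − 12) + 206.31(T − 12) = 0
3950.7 T = 72056
T = 72056 / 3950.7 = 18.2 °C

T_f ≈ 18.2 °C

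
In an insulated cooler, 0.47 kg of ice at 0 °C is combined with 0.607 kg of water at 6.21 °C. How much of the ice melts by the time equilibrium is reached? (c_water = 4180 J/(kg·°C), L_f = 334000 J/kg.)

m_melted ≈ 0.0472 kg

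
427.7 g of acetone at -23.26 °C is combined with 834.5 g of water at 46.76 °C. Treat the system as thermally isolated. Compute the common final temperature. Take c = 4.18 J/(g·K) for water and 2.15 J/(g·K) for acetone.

Heat gained plus heat lost sum to zero:
834.5*4.18*(T − 46.76) + 427.7*2.15*(T − (-23.26)) = 0
(3488.2 + 919.55) T = 3488.2*46.76 + 919.55*(-23.26)
T = 141720/4407.8 ≈ 32.15 °C

T_f ≈ 32.2 °C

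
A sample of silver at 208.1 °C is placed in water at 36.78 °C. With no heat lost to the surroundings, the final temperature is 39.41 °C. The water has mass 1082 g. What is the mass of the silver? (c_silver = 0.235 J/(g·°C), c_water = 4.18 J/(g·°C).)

m ≈ 300 g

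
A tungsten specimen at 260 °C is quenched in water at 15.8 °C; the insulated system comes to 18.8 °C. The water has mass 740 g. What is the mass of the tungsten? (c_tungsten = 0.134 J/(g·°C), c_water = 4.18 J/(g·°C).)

|Q_tungsten| = |Q_water|:
m×0.134×(260 − 18.8) = 740×4.18×(18.8 − 15.8)
32.32 m = 9279.6  ⇒  m ≈ 287.1 g

m ≈ 287 g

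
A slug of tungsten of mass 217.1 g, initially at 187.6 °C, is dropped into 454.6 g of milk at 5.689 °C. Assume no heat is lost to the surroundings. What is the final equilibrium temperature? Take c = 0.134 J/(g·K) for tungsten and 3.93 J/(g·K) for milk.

T_f = Σ m_i c_i T_i / Σ m_i c_i:
T_f = (29.09·187.6 + 1786.6·5.689) / (29.09 + 1786.6)
    = 15621 / 1815.7 ≈ 8.60 °C

T_f ≈ 8.6 °C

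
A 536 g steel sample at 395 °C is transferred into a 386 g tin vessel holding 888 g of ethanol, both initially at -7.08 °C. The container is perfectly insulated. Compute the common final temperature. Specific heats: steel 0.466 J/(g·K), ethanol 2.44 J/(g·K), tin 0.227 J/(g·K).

T_f ≈ 33.0 °C

Energy conservation, ΣQ = 0:
536×0.466×(T − 395) + 888×2.44×(T − (-7.08)) + 386×0.227×(T − (-7.08)) = 0
2504.1 T = 82701
T = 82701/2504.1 ≈ 33.03 °C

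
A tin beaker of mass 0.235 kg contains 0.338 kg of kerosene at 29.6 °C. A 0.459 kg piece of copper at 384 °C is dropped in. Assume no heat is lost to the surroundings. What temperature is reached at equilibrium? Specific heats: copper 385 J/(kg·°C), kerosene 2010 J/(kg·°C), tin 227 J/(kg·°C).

Heat gained plus heat lost sum to zero:
0.459×385×(T − 384) + 0.338×2010×(T − 29.6) + 0.235×227×(T − 29.6) = 0
176.72(T − 384) + 679.38(T − 29.6) + 53.34(T − 29.6) = 0
(176.72 + 679.38 + 53.34) T = 176.72×384 + 679.38×29.6 + 53.34×29.6
T = 89547 / 909.44 = 98.5 °C

T_f ≈ 98.5 °C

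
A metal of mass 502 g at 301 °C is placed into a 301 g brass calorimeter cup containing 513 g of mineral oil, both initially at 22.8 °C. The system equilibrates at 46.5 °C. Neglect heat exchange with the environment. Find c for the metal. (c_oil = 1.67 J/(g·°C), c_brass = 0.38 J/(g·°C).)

Heat gained plus heat lost sum to zero:
502·c·(46.5 − 301) + 513·1.67·(46.5 − 22.8) + 301·0.38·(46.5 − 22.8) = 0
-127759 c = -23015
c = -23015/-127759 ≈ 0.1801 J/(g·°C)

c ≈ 0.18 J/(g·°C)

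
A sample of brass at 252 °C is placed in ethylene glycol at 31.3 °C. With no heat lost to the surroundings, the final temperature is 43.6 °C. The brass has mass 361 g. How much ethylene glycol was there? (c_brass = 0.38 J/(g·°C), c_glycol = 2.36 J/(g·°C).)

m ≈ 985 g

Heat lost by the brass = heat gained by the glycol:
361×0.38×(252 − 43.6) = m×2.36×(43.6 − 31.3)
29.03 m = 28588  ⇒  m ≈ 984.9 g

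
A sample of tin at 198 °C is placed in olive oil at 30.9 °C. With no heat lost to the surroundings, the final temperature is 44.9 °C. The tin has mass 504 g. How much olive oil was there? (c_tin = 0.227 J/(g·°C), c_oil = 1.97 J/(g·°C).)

Conservation of energy gives ΣQ = 0:
504·0.227·(44.9 − 198) + m·1.97·(44.9 − 30.9) = 0
27.58 m = 17516
m = 17516/27.58 ≈ 635.1 g

m ≈ 635 g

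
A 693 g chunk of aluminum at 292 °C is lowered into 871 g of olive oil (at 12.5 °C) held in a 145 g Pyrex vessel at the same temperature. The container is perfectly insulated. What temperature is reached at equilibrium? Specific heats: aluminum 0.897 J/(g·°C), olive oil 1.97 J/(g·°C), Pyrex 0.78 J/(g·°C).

Setting the total heat transfer to zero:
693*0.897*(T − 292) + 871*1.97*(T − 12.5) + 145*0.78*(T − 12.5) = 0
621.62(T − 292) + 1715.9(T − 12.5) + 113.1(T − 12.5) = 0
(621.62 + 1715.9 + 113.1) T = 621.62*292 + 1715.9*12.5 + 113.1*12.5
T ≈ 83.40 °C

T_f ≈ 83.4 °C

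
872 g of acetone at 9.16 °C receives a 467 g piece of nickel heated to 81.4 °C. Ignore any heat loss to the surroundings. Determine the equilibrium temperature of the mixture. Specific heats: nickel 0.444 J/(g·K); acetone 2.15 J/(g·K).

Net heat exchanged in the isolated system is zero:
467*0.444*(T − 81.4) + 872*2.15*(T − 9.16) = 0
207.35(T − 81.4) + 1874.8(T − 9.16) = 0
(207.35 + 1874.8) T = 207.35*81.4 + 1874.8*9.16
T ≈ 16.35 °C

T_f ≈ 16.4 °C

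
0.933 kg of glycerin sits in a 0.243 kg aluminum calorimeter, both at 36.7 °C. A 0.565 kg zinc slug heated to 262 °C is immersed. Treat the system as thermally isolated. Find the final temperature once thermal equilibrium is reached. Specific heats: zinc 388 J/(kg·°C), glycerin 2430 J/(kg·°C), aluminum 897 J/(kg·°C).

Setting the total heat transfer to zero:
0.565*388*(T − 262) + 0.933*2430*(T − 36.7) + 0.243*897*(T − 36.7) = 0
(219.22 + 2267.2 + 217.97) T = 219.22*262 + 2267.2*36.7 + 217.97*36.7
T ≈ 54.96 °C

T_f ≈ 55.0 °C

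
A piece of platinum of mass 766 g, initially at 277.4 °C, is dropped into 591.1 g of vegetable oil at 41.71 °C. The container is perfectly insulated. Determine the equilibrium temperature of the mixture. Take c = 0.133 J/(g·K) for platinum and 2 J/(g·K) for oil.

Taking heat into each body as positive, Σ m c ΔT = 0:
766×0.133×(T − 277.4) + 591.1×2×(T − 41.71) = 0
1284.1 T = 77571
T = 77571/1284.1 ≈ 60.41 °C

T_f ≈ 60.4 °C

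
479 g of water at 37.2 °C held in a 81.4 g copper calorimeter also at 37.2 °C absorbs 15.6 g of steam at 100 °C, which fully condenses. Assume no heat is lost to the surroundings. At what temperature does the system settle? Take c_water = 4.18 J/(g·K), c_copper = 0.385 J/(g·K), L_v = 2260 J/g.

Heat gained plus heat lost sum to zero:
steam→water at 100 °C releases m L_v = 15.6·2260 = 35256; condensed water 100 °C→T: 65.21(T − 100); water warms: 479·4.18·(T − 37.2) = 2002.2(T − 37.2); cup: 31.34(T − 37.2)
2098.8 T = 35256 + 6520.8 + 75648 = 117425
T ≈ 55.95 °C — below 100 °C, confirming all the steam condensed.

T_f ≈ 55.9 °C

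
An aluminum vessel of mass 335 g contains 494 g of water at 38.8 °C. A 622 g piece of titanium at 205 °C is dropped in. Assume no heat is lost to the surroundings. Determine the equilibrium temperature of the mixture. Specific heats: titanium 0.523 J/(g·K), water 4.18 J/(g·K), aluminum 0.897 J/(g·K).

Setting the total heat transfer to zero:
622×0.523×(T − 205) + 494×4.18×(T − 38.8) + 335×0.897×(T − 38.8) = 0
325.31(T − 205) + 2064.9(T − 38.8) + 300.5(T − 38.8) = 0
2690.7 T = 158466
T = 158466 / 2690.7 = 58.9 °C

T_f ≈ 58.9 °C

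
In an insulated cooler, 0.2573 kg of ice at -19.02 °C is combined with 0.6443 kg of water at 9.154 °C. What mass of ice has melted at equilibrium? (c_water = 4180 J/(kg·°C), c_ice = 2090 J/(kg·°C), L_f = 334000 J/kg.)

Cooling the water to 0 °C releases 0.6443·4180·9.154 = 24653 J.
Warming the ice to 0 °C takes 0.2573·2090·19.02 = 10228 J, leaving 14425 J for melting.
Fully melting the ice requires m_ice L_f = 0.2573·334000 = 85938 J.
That's not enough to melt it all — equilibrium is at 0 °C with ice remaining.
Mass melted = 14425/334000 ≈ 0.04319 kg.

m_melted ≈ 0.0432 kg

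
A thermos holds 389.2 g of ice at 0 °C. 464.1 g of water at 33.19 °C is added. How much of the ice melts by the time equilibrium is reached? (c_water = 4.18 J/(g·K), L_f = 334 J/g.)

m_melted ≈ 193 g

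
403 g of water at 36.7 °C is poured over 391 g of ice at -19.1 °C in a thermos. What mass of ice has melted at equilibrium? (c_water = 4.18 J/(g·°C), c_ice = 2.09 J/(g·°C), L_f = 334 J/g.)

m_melted ≈ 138 g

Heat available from the water dropping to 0 °C: 403×4.18×36.7 = 61823 J.
Of that, 391×2.09×19.1 = 15608 J goes to bring the ice to 0 °C, leaving 46214 J.
To melt every bit of ice: 391×334 = 130594 J.
That's not enough to melt it all — equilibrium is at 0 °C with ice remaining.
Mass melted = 46214/334 ≈ 138.4 g.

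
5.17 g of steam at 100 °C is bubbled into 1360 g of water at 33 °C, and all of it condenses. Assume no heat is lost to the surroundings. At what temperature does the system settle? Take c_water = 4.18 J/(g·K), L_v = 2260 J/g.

T_f ≈ 35.3 °C

Let T be the final temperature. ΣQ_i = 0:
condense steam: −5.17×2260 = −11684; condensed water 100 °C→T: 21.61(T − 100); original water: 5684.8(T − 33)
5706.4 T = 11684 + 2161.1 + 187598 = 201444
T ≈ 35.30 °C, under the boiling point, so the assumption holds.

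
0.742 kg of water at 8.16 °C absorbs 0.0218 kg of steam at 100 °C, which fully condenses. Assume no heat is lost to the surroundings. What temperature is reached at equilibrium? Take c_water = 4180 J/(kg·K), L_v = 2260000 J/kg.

Conservation of energy gives ΣQ = 0:
latent heat released on condensation: 0.0218·2260000 = 49268; condensate cools 100→T: 0.0218·4180·(T − 100) = 91.12(T − 100); original water: 3101.6(T − 8.16)
3192.7 T = 49268 + 9112.4 + 25309 = 83689
T ≈ 26.21 °C — below 100 °C, confirming all the steam condensed.

T_f ≈ 26.2 °C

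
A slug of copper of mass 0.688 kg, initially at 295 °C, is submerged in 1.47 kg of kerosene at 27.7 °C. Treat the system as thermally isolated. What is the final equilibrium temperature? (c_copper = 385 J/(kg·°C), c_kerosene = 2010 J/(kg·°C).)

T_f ≈ 49.7 °C

Set heat shed by the hot body equal to heat absorbed by the cold body:
0.688·385·(295 − T) = 1.47·2010·(T − 27.7)
264.88(295 − T) = 2954.7(T − 27.7)
3219.6 T = 159985  ⇒  T ≈ 49.69 °C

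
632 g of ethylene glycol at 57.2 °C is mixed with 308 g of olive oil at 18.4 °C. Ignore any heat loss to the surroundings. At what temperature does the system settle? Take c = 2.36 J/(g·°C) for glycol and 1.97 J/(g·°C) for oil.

T_f ≈ 46.0 °C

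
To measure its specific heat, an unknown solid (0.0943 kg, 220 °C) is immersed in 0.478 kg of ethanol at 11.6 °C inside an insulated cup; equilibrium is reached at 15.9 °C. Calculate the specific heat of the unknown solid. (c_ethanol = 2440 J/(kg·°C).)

m_s c (T_s − T_f) = m_ethanol c_ethanol (T_f − T_0):
0.0943×c×(220 − 15.9) = 0.478×2440×(15.9 − 11.6)
19.25 c = 5015.2  ⇒  c ≈ 260.6 J/(kg·°C)

c ≈ 261 J/(kg·°C)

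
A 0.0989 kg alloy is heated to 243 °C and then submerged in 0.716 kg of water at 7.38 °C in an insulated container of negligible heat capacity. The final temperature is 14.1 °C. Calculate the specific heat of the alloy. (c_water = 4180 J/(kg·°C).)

Heat lost by the alloy = heat gained by the water:
0.0989·c·(243 − 14.1) = 0.716·4180·(14.1 − 7.38)
22.64 c = 20112  ⇒  c ≈ 888.4 J/(kg·°C)

c ≈ 888 J/(kg·°C)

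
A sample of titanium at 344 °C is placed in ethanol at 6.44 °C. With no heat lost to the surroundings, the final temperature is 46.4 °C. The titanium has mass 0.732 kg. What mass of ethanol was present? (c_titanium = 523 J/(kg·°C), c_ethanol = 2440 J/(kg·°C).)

Net heat exchanged in the isolated system is zero:
0.732×523×(46.4 − 344) + m×2440×(46.4 − 6.44) = 0
97502 m = 113932
m = 113932/97502 ≈ 1.169 kg

m ≈ 1.17 kg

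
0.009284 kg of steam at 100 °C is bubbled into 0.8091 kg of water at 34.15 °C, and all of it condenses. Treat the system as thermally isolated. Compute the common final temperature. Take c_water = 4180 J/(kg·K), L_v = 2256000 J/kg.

T_f ≈ 41.0 °C

Taking heat into each body as positive, Σ m c ΔT = 0:
latent heat released on condensation: 0.009284·2256000 = 20945
  condensate cools 100→T: 0.009284·4180·(T − 100) = 38.81(T − 100)
  water warms: 0.8091·4180·(T − 34.15) = 3382(T − 34.15)
3420.8 T = 20945 + 3880.7 + 115497 = 140322
T ≈ 41.02 °C, under the boiling point, so the assumption holds.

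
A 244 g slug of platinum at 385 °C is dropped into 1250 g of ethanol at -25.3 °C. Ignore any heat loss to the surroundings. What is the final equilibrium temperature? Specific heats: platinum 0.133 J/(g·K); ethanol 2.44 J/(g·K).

T_f ≈ -21.0 °C

Energy conservation, ΣQ = 0:
244×0.133×(T − 385) + 1250×2.44×(T − (-25.3)) = 0
32.45(T − 385) + 3050(T − (-25.3)) = 0
3082.5 T = -64671
T = -64671/3082.5 ≈ -20.98 °C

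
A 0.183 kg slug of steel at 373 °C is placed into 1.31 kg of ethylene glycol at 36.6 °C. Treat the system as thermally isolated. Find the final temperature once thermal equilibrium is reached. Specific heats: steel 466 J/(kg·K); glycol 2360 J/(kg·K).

T_f ≈ 45.6 °C

Setting the total heat transfer to zero:
0.183×466×(T − 373) + 1.31×2360×(T − 36.6) = 0
85.28(T − 373) + 3091.6(T − 36.6) = 0
(85.28 + 3091.6) T = 85.28×373 + 3091.6×36.6
T = 144961 / 3176.9 = 45.6 °C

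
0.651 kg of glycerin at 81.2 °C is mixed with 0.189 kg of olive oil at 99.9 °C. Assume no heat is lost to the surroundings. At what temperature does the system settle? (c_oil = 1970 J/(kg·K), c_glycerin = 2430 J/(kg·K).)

T_f ≈ 84.8 °C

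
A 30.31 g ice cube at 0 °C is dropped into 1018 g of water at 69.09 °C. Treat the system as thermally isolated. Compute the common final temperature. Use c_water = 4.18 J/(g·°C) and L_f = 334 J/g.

Let T be the final temperature. ΣQ_i = 0:
latent heat to melt: 30.31·334 = 10124; warm the meltwater: 126.7 T; water cools: 1018·4.18·(T − 69.09) = 4255.2(T − 69.09)
4381.9 T = 293995 − 10124 = 283871
T ≈ 64.78 °C (positive, so assuming full melt was valid).

T_f ≈ 64.8 °C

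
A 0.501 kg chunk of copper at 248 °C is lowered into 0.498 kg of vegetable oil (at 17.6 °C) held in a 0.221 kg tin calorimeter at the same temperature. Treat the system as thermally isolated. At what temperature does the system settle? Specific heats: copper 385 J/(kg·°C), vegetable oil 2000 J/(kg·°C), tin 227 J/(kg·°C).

T_f ≈ 53.5 °C

Energy conservation, ΣQ = 0:
0.501·385·(T − 248) + 0.498·2000·(T − 17.6) + 0.221·227·(T − 17.6) = 0
1239.1 T = 66248
T ≈ 53.47 °C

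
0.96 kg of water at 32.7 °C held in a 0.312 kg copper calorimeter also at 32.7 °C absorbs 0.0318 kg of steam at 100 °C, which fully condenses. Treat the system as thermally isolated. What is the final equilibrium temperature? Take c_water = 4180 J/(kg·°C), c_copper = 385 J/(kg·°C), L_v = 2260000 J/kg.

T_f ≈ 51.6 °C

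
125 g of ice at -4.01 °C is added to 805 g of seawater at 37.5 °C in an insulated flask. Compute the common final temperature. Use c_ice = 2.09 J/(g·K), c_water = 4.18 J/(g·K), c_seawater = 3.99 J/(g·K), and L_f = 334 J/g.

T_f ≈ 20.8 °C

Heat gained plus heat lost sum to zero:
ice -4.01→0 °C: 125·2.09·4.01 = 1047.6
  latent heat to melt: 125·334 = 41750
  warm the meltwater: 522.5 T
  seawater: 3212(T − 37.5)
3734.5 T = 120448 − 42798 = 77651
T ≈ 20.79 °C — above 0 °C, consistent with complete melting.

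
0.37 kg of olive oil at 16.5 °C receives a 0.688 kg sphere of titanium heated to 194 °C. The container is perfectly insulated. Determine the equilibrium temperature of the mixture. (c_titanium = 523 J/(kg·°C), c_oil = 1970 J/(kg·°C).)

T_f is the heat-capacity-weighted average of the initial temperatures:
T_f = (359.82×194 + 728.9×16.5) / (359.82 + 728.9)
    = 81833 / 1088.7 ≈ 75.16 °C

T_f ≈ 75.2 °C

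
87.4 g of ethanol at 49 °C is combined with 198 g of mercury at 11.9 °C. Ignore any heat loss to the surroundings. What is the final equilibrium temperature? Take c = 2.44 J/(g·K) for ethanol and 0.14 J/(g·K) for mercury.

T_f ≈ 44.7 °C

T_f is the heat-capacity-weighted average of the initial temperatures:
T_f = (213.26*49 + 27.72*11.9) / (213.26 + 27.72)
    = 10779 / 240.98 ≈ 44.73 °C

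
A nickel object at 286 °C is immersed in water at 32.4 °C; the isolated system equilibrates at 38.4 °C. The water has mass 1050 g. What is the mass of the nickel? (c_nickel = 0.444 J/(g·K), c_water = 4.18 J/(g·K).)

m ≈ 240 g

Heat lost by the nickel = heat gained by the water:
m·0.444·(286 − 38.4) = 1050·4.18·(38.4 − 32.4)
109.93 m = 26334  ⇒  m ≈ 239.5 g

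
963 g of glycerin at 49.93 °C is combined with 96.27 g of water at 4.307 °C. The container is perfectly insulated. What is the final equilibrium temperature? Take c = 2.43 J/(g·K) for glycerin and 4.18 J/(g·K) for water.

T_f ≈ 43.2 °C

Taking heat into each body as positive, Σ m c ΔT = 0:
963*2.43*(T − 49.93) + 96.27*4.18*(T − 4.307) = 0
2340.1(T − 49.93) + 402.41(T − 4.307) = 0
(2340.1 + 402.41) T = 2340.1*49.93 + 402.41*4.307
T = 118574 / 2742.5 = 43.2 °C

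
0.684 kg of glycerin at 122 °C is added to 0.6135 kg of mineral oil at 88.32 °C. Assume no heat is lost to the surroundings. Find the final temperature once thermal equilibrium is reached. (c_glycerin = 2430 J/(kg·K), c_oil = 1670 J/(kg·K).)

T_f ≈ 109.2 °C

|Q_glycerin| = |Q_oil|:
0.684*2430*(122 − T) = 0.6135*1670*(T − 88.32)
1662.1(122 − T) = 1024.5(T − 88.32)
2686.7 T = 293266  ⇒  T ≈ 109.16 °C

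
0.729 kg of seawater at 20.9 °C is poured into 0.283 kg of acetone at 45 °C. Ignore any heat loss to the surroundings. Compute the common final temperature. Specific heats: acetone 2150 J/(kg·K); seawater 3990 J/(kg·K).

T_f ≈ 25.1 °C

With ΣQ=0 the equilibrium temperature is the m·c-weighted mean:
T_f = (608.45·45 + 2908.7·20.9) / (608.45 + 2908.7)
    = 88172 / 3517.2 ≈ 25.07 °C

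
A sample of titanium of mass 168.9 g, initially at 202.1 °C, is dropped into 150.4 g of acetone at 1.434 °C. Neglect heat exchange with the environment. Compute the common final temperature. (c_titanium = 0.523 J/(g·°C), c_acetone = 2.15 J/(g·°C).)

Energy conservation, ΣQ = 0:
168.9·0.523·(T − 202.1) + 150.4·2.15·(T − 1.434) = 0
88.33(T − 202.1) + 323.36(T − 1.434) = 0
411.69 T = 18316
T = 18316/411.69 ≈ 44.49 °C

T_f ≈ 44.5 °C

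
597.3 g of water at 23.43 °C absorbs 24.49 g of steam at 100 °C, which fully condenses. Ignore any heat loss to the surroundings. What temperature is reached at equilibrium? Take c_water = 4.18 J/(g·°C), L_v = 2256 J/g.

Energy conservation, ΣQ = 0:
condense steam: −24.49·2256 = −55249
  condensate cools 100→T: 24.49·4.18·(T − 100) = 102.37(T − 100)
  original water: 2496.7(T − 23.43)
2599.1 T = 55249 + 10237 + 58498 = 123984
T ≈ 47.70 °C, under the boiling point, so the assumption holds.

T_f ≈ 47.7 °C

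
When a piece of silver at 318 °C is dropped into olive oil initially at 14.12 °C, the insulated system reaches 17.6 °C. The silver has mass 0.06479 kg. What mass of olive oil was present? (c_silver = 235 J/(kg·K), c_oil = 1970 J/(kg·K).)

Setting the total heat transfer to zero:
0.06479×235×(17.6 − 318) + m×1970×(17.6 − 14.12) = 0
6855.6 m = 4573.8
m = 4573.8/6855.6 ≈ 0.6672 kg

m ≈ 0.667 kg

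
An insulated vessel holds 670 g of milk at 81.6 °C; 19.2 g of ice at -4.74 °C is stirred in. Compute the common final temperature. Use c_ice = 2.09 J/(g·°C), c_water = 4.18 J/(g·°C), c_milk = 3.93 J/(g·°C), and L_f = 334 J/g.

T_f ≈ 76.8 °C

Conservation of energy gives ΣQ = 0:
ice -4.74→0 °C: 19.2×2.09×4.74 = 190.21; fusion: m_ice L_f = 19.2×334 = 6412.8; meltwater 0→T: 19.2×4.18×T = 80.26 T; milk: 2633.1(T − 81.6)
2713.4 T = 214861 − 6603 = 208258
T ≈ 76.75 °C (positive, so assuming full melt was valid).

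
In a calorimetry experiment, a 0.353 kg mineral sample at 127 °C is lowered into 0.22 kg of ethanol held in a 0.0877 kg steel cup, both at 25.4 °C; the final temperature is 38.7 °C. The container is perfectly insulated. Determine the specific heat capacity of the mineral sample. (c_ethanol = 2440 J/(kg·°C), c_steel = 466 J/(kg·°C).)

Setting the total heat transfer to zero:
0.353·c·(38.7 − 127) + 0.22·2440·(38.7 − 25.4) + 0.0877·466·(38.7 − 25.4) = 0
-31.17 c = -7683
c = -7683/-31.17 ≈ 246.5 J/(kg·°C)

c ≈ 246 J/(kg·°C)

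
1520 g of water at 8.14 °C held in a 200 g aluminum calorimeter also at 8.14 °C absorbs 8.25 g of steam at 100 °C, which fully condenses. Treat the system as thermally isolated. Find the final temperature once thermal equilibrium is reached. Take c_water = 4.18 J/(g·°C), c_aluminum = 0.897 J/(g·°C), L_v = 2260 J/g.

T_f ≈ 11.5 °C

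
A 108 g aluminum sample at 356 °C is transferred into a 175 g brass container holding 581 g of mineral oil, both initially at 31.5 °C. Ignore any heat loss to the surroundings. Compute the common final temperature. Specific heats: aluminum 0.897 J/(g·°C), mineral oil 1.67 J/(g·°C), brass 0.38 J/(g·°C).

T_f ≈ 59.2 °C

Heat gained plus heat lost sum to zero:
108×0.897×(T − 356) + 581×1.67×(T − 31.5) + 175×0.38×(T − 31.5) = 0
1133.6 T = 67146
T = 67146/1133.6 ≈ 59.23 °C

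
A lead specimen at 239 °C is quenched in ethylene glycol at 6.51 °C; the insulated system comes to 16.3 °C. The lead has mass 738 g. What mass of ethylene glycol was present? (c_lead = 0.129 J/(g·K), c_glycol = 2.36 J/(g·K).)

|Q_lead| = |Q_glycol|:
738·0.129·(239 − 16.3) = m·2.36·(16.3 − 6.51)
23.1 m = 21201  ⇒  m ≈ 917.6 g

m ≈ 918 g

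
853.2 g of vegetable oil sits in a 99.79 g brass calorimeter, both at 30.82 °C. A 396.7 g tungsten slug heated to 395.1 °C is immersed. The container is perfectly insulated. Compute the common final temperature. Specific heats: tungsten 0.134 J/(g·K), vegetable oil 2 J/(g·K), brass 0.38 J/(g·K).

Setting the total heat transfer to zero:
396.7·0.134·(T − 395.1) + 853.2·2·(T − 30.82) + 99.79·0.38·(T − 30.82) = 0
53.16(T − 395.1) + 1706.4(T − 30.82) + 37.92(T − 30.82) = 0
(53.16 + 1706.4 + 37.92) T = 53.16·395.1 + 1706.4·30.82 + 37.92·30.82
T = 74763/1797.5 ≈ 41.59 °C

T_f ≈ 41.6 °C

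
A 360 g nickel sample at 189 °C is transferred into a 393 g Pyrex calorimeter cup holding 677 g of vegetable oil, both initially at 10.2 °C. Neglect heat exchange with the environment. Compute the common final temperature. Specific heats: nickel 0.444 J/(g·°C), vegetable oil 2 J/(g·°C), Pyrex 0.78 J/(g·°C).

Taking heat into each body as positive, Σ m c ΔT = 0:
360·0.444·(T − 189) + 677·2·(T − 10.2) + 393·0.78·(T − 10.2) = 0
159.84(T − 189) + 1354(T − 10.2) + 306.54(T − 10.2) = 0
1820.4 T = 47147
T = 47147/1820.4 ≈ 25.90 °C

T_f ≈ 25.9 °C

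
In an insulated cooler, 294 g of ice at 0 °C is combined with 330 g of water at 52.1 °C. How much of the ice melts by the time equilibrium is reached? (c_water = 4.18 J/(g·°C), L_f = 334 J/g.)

Cooling the water to 0 °C releases 330·4.18·52.1 = 71867 J.
Fully melting the ice requires m_ice L_f = 294·334 = 98196 J.
That's not enough to melt it all — equilibrium is at 0 °C with ice remaining.
m_melted·334 = 71867  ⇒  m_melted ≈ 215.2 g.

m_melted ≈ 215 g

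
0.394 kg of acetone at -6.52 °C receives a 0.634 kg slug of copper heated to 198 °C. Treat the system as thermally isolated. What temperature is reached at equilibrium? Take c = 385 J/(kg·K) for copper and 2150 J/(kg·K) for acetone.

T_f ≈ 39.2 °C

Taking heat into each body as positive, Σ m c ΔT = 0:
0.634×385×(T − 198) + 0.394×2150×(T − (-6.52)) = 0
(244.09 + 847.1) T = 244.09×198 + 847.1×(-6.52)
T ≈ 39.23 °C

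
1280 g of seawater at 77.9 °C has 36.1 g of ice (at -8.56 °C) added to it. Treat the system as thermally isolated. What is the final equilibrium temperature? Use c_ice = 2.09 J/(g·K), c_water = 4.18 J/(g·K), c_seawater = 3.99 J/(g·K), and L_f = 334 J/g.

Net heat exchanged in the isolated system is zero:
ice -8.56→0 °C: 36.1·2.09·8.56 = 645.84; latent heat to melt: 36.1·334 = 12057; warm the meltwater: 150.9 T; seawater cools: 1280·3.99·(T − 77.9) = 5107.2(T − 77.9)
5258.1 T = 397851 − 12703 = 385148
T ≈ 73.25 °C. Since T > 0 °C, the all-ice-melts assumption holds.

T_f ≈ 73.2 °C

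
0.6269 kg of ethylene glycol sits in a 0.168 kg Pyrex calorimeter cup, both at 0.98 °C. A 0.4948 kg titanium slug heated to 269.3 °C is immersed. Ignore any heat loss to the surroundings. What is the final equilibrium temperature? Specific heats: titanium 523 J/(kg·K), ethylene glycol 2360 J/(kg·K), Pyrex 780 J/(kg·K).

T_f ≈ 38.1 °C

Energy conservation, ΣQ = 0:
0.4948·523·(T − 269.3) + 0.6269·2360·(T − 0.98) + 0.168·780·(T − 0.98) = 0
(258.78 + 1479.5 + 131.04) T = 258.78·269.3 + 1479.5·0.98 + 131.04·0.98
T ≈ 38.13 °C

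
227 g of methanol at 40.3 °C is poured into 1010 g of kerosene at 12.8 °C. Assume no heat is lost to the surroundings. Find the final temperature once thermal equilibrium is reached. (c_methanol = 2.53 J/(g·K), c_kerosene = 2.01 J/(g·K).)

T_f ≈ 18.9 °C

Energy conservation, ΣQ = 0:
227×2.53×(T − 40.3) + 1010×2.01×(T − 12.8) = 0
574.31(T − 40.3) + 2030.1(T − 12.8) = 0
(574.31 + 2030.1) T = 574.31×40.3 + 2030.1×12.8
T ≈ 18.86 °C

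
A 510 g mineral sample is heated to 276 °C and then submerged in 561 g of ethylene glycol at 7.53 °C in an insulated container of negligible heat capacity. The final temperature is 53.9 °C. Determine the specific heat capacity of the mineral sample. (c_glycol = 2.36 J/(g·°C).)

c ≈ 0.542 J/(g·°C)

m_s c (T_s − T_f) = m_glycol c_glycol (T_f − T_0):
510·c·(276 − 53.9) = 561·2.36·(53.9 − 7.53)
113271 c = 61392  ⇒  c ≈ 0.542 J/(g·°C)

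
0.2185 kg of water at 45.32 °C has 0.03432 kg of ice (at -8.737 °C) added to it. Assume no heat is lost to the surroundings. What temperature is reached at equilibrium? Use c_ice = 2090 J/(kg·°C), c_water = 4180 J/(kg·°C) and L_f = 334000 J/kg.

T_f ≈ 27.7 °C

Let T be the final temperature. ΣQ_i = 0:
ice -8.737→0 °C: 0.03432·2090·8.737 = 626.69
  fusion: m_ice L_f = 0.03432·334000 = 11463
  warm the meltwater: 143.46 T
  water: 913.33(T − 45.32)
1056.8 T = 41392 − 12090 = 29303
T ≈ 27.73 °C — above 0 °C, consistent with complete melting.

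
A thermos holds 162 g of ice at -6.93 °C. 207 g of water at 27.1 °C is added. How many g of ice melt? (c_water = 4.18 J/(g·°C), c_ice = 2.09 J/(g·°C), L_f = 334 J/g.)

Cooling the water to 0 °C releases 207·4.18·27.1 = 23449 J.
Warming the ice to 0 °C takes 162·2.09·6.93 = 2346.4 J, leaving 21102 J for melting.
Fully melting the ice requires m_ice L_f = 162·334 = 54108 J.
Since 21102 < 54108 J, not all the ice melts; equilibrium is at 0 °C.
m_melted·334 = 21102  ⇒  m_melted ≈ 63.18 g.

m_melted ≈ 63.2 g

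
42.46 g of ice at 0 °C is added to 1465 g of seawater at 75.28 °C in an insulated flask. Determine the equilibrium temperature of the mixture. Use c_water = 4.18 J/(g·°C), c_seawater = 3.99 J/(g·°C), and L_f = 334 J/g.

T_f ≈ 70.7 °C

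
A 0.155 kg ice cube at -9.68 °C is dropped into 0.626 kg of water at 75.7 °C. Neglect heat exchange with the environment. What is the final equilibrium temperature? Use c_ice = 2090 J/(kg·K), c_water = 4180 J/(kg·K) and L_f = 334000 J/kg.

Energy conservation, ΣQ = 0:
warm ice to 0 °C: 0.155·2090·(0 − (-9.68)) = 3135.8
  melt ice: 0.155·334000 = 51770
  warm the meltwater: 647.9 T
  water: 2616.7(T − 75.7)
3264.6 T = 198083 − 54906 = 143177
T ≈ 43.86 °C. Since T > 0 °C, the all-ice-melts assumption holds.

T_f ≈ 43.9 °C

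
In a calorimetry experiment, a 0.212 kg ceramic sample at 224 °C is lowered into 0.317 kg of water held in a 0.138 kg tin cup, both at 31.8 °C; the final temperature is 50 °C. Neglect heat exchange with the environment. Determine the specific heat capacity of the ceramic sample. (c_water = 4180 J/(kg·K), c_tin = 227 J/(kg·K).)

Conservation of energy gives ΣQ = 0:
0.212×c×(50 − 224) + 0.317×4180×(50 − 31.8) + 0.138×227×(50 − 31.8) = 0
-36.89 c = -24686
c = -24686/-36.89 ≈ 669.2 J/(kg·K)

c ≈ 669 J/(kg·K)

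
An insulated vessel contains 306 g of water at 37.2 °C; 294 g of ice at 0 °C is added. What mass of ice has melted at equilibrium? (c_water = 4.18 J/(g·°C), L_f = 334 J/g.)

Water can give up m c ΔT = 306×4.18×37.2 = 47582 J before reaching 0 °C.
To melt every bit of ice: 294×334 = 98196 J.
47582 J < 98196 J, so only part of the ice melts and the system sits at 0 °C.
m_melt = 47582 / L_f = 142.5 g.

m_melted ≈ 142 g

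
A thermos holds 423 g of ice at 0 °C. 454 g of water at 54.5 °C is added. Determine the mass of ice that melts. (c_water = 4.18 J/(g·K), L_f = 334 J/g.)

m_melted ≈ 310 g

Water can give up m c ΔT = 454×4.18×54.5 = 103426 J before reaching 0 °C.
Melting all 423 g of ice would need 423×334 = 141282 J.
Since 103426 < 141282 J, not all the ice melts; equilibrium is at 0 °C.
Mass melted = 103426/334 ≈ 309.7 g.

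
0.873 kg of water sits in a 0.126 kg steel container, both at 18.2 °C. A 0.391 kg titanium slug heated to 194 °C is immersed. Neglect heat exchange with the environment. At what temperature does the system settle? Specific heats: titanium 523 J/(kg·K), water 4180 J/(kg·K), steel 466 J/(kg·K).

T_f ≈ 27.4 °C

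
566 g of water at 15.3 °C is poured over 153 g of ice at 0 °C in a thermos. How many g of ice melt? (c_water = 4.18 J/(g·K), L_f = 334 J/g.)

m_melted ≈ 108 g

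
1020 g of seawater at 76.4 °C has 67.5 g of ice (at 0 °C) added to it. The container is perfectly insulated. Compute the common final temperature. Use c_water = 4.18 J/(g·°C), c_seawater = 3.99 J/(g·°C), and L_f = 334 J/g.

T_f ≈ 66.3 °C

Energy conservation, ΣQ = 0:
fusion: m_ice L_f = 67.5×334 = 22545; warm the meltwater: 282.15 T; seawater: 4069.8(T − 76.4)
4351.9 T = 310933 − 22545 = 288388
T ≈ 66.27 °C (positive, so assuming full melt was valid).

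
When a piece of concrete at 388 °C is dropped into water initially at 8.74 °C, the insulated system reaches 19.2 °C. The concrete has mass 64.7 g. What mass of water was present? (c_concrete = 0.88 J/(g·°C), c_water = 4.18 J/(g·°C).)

m ≈ 480 g

Setting the total heat transfer to zero:
64.7×0.88×(19.2 − 388) + m×4.18×(19.2 − 8.74) = 0
43.72 m = 20998
m = 20998/43.72 ≈ 480.3 g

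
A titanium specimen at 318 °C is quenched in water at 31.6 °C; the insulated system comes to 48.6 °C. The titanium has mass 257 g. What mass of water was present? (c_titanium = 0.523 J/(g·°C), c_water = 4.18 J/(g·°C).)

|Q_titanium| = |Q_water|:
257·0.523·(318 − 48.6) = m·4.18·(48.6 − 31.6)
71.06 m = 36210  ⇒  m ≈ 509.6 g

m ≈ 510 g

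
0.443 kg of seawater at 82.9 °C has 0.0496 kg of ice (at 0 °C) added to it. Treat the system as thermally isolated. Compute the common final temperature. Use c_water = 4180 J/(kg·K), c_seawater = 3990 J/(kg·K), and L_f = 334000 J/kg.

Energy conservation, ΣQ = 0:
fusion: m_ice L_f = 0.0496·334000 = 16566; meltwater 0→T: 0.0496·4180·T = 207.33 T; seawater cools: 0.443·3990·(T − 82.9) = 1767.6(T − 82.9)
1974.9 T = 146532 − 16566 = 129965
T ≈ 65.81 °C — above 0 °C, consistent with complete melting.

T_f ≈ 65.8 °C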